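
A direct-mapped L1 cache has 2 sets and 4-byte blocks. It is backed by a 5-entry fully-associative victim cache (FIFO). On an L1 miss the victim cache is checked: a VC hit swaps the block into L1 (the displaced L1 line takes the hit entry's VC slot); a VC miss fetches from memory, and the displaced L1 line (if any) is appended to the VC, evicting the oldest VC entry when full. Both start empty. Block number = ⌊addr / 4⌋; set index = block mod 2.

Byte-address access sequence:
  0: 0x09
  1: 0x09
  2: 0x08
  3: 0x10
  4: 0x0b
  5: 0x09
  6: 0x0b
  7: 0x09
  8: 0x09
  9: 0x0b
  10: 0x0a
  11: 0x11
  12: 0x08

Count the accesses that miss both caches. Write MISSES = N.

#0 0x9→b2/s0 MISS; vc=[]
#1 0x9→b2/s0 L1-HIT; vc=[]
#2 0x8→b2/s0 L1-HIT; vc=[]
#3 0x10→b4/s0 MISS; vc=[2]
#4 0xb→b2/s0 VC-HIT; vc=[4]
#5 0x9→b2/s0 L1-HIT; vc=[4]
#6 0xb→b2/s0 L1-HIT; vc=[4]
#7 0x9→b2/s0 L1-HIT; vc=[4]
#8 0x9→b2/s0 L1-HIT; vc=[4]
#9 0xb→b2/s0 L1-HIT; vc=[4]
#10 0xa→b2/s0 L1-HIT; vc=[4]
#11 0x11→b4/s0 VC-HIT; vc=[2]
#12 0x8→b2/s0 VC-HIT; vc=[4]

MISSES = 2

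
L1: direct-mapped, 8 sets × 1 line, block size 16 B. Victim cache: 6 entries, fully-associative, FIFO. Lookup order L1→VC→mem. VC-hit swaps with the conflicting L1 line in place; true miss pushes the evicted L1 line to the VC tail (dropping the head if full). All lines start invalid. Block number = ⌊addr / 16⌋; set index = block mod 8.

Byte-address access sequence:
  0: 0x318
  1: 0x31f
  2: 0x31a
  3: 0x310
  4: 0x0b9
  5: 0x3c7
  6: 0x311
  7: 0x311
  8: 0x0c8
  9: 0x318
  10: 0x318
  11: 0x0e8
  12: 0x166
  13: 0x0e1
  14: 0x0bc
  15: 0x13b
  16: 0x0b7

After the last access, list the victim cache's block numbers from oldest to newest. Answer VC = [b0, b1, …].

0: 0x318 (blk 49, set 1) → MISS  vc=[]
1: 0x31f (blk 49, set 1) → L1-HIT  vc=[]
2: 0x31a (blk 49, set 1) → L1-HIT  vc=[]
3: 0x310 (blk 49, set 1) → L1-HIT  vc=[]
4: 0xb9 (blk 11, set 3) → MISS  vc=[]
5: 0x3c7 (blk 60, set 4) → MISS  vc=[]
6: 0x311 (blk 49, set 1) → L1-HIT  vc=[]
7: 0x311 (blk 49, set 1) → L1-HIT  vc=[]
8: 0xc8 (blk 12, set 4) → MISS  vc=[60]
9: 0x318 (blk 49, set 1) → L1-HIT  vc=[60]
10: 0x318 (blk 49, set 1) → L1-HIT  vc=[60]
11: 0xe8 (blk 14, set 6) → MISS  vc=[60]
12: 0x166 (blk 22, set 6) → MISS  vc=[60, 14]
13: 0xe1 (blk 14, set 6) → VC-HIT  vc=[60, 22]
14: 0xbc (blk 11, set 3) → L1-HIT  vc=[60, 22]
15: 0x13b (blk 19, set 3) → MISS  vc=[60, 22, 11]
16: 0xb7 (blk 11, set 3) → VC-HIT  vc=[60, 22, 19]

VC = [60, 22, 19]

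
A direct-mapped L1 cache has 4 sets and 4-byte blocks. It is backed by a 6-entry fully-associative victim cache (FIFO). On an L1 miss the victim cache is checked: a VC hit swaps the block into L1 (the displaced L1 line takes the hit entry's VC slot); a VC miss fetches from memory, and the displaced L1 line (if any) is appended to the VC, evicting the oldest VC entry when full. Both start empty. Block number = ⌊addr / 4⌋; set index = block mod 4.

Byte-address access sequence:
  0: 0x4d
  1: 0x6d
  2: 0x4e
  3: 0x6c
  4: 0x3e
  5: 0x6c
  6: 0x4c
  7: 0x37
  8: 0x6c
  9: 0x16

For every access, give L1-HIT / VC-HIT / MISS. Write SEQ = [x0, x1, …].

0: 0x4d (blk 19, set 3) → MISS  vc=[]
1: 0x6d (blk 27, set 3) → MISS  vc=[19]
2: 0x4e (blk 19, set 3) → VC-HIT  vc=[27]
3: 0x6c (blk 27, set 3) → VC-HIT  vc=[19]
4: 0x3e (blk 15, set 3) → MISS  vc=[19, 27]
5: 0x6c (blk 27, set 3) → VC-HIT  vc=[19, 15]
6: 0x4c (blk 19, set 3) → VC-HIT  vc=[27, 15]
7: 0x37 (blk 13, set 1) → MISS  vc=[27, 15]
8: 0x6c (blk 27, set 3) → VC-HIT  vc=[19, 15]
9: 0x16 (blk 5, set 1) → MISS  vc=[19, 15, 13]

SEQ = [MISS, MISS, VC-HIT, VC-HIT, MISS, VC-HIT, VC-HIT, MISS, VC-HIT, MISS]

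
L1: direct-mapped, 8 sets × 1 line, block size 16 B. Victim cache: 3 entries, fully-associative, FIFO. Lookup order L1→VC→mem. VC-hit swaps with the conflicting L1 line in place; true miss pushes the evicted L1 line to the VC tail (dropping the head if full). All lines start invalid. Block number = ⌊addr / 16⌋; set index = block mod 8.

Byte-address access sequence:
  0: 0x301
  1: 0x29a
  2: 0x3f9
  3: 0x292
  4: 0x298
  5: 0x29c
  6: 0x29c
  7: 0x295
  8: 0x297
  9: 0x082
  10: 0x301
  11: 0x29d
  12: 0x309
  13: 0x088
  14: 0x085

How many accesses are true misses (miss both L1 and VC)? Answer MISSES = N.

MISSES = 4

#0 0x301→b48/s0 MISS; vc=[]
#1 0x29a→b41/s1 MISS; vc=[]
#2 0x3f9→b63/s7 MISS; vc=[]
#3 0x292→b41/s1 L1-HIT; vc=[]
#4 0x298→b41/s1 L1-HIT; vc=[]
#5 0x29c→b41/s1 L1-HIT; vc=[]
#6 0x29c→b41/s1 L1-HIT; vc=[]
#7 0x295→b41/s1 L1-HIT; vc=[]
#8 0x297→b41/s1 L1-HIT; vc=[]
#9 0x82→b8/s0 MISS; vc=[48]
#10 0x301→b48/s0 VC-HIT; vc=[8]
#11 0x29d→b41/s1 L1-HIT; vc=[8]
#12 0x309→b48/s0 L1-HIT; vc=[8]
#13 0x88→b8/s0 VC-HIT; vc=[48]
#14 0x85→b8/s0 L1-HIT; vc=[48]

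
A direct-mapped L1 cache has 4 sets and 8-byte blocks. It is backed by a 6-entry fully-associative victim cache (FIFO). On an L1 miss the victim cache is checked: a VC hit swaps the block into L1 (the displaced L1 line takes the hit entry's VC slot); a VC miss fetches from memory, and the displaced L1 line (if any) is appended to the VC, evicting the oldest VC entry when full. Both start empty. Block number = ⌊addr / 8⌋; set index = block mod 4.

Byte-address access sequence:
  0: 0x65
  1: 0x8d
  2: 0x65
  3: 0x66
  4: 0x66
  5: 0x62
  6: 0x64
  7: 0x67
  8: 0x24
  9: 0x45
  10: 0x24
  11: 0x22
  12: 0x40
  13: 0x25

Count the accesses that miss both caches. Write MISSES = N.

#0 0x65→b12/s0 MISS; vc=[]
#1 0x8d→b17/s1 MISS; vc=[]
#2 0x65→b12/s0 L1-HIT; vc=[]
#3 0x66→b12/s0 L1-HIT; vc=[]
#4 0x66→b12/s0 L1-HIT; vc=[]
#5 0x62→b12/s0 L1-HIT; vc=[]
#6 0x64→b12/s0 L1-HIT; vc=[]
#7 0x67→b12/s0 L1-HIT; vc=[]
#8 0x24→b4/s0 MISS; vc=[12]
#9 0x45→b8/s0 MISS; vc=[12,4]
#10 0x24→b4/s0 VC-HIT; vc=[12,8]
#11 0x22→b4/s0 L1-HIT; vc=[12,8]
#12 0x40→b8/s0 VC-HIT; vc=[12,4]
#13 0x25→b4/s0 VC-HIT; vc=[12,8]

MISSES = 4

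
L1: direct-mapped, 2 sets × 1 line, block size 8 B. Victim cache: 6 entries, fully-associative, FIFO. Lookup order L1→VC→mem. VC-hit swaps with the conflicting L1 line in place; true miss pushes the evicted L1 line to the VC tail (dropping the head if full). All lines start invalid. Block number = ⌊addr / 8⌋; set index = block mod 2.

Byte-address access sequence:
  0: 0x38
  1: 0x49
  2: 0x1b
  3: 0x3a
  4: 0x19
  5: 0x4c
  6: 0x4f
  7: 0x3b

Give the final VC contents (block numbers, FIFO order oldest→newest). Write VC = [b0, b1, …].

VC = [9, 3]

  [0] addr=0x38 blk=7 s=1: MISS | VC []
  [1] addr=0x49 blk=9 s=1: MISS | VC [7]
  [2] addr=0x1b blk=3 s=1: MISS | VC [7, 9]
  [3] addr=0x3a blk=7 s=1: VC-HIT | VC [3, 9]
  [4] addr=0x19 blk=3 s=1: VC-HIT | VC [7, 9]
  [5] addr=0x4c blk=9 s=1: VC-HIT | VC [7, 3]
  [6] addr=0x4f blk=9 s=1: L1-HIT | VC [7, 3]
  [7] addr=0x3b blk=7 s=1: VC-HIT | VC [9, 3]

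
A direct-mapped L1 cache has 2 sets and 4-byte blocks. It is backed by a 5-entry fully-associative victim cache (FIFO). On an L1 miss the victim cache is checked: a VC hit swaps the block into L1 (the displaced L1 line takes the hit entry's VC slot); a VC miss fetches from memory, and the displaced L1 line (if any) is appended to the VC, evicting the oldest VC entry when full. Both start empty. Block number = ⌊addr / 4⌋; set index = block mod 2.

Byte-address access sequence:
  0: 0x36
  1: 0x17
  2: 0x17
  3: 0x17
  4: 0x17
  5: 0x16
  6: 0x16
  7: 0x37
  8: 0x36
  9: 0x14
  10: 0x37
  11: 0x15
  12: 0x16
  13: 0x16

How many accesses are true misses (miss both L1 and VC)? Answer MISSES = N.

  [0] addr=0x36 blk=13 s=1: MISS | VC []
  [1] addr=0x17 blk=5 s=1: MISS | VC [13]
  [2] addr=0x17 blk=5 s=1: L1-HIT | VC [13]
  [3] addr=0x17 blk=5 s=1: L1-HIT | VC [13]
  [4] addr=0x17 blk=5 s=1: L1-HIT | VC [13]
  [5] addr=0x16 blk=5 s=1: L1-HIT | VC [13]
  [6] addr=0x16 blk=5 s=1: L1-HIT | VC [13]
  [7] addr=0x37 blk=13 s=1: VC-HIT | VC [5]
  [8] addr=0x36 blk=13 s=1: L1-HIT | VC [5]
  [9] addr=0x14 blk=5 s=1: VC-HIT | VC [13]
  [10] addr=0x37 blk=13 s=1: VC-HIT | VC [5]
  [11] addr=0x15 blk=5 s=1: VC-HIT | VC [13]
  [12] addr=0x16 blk=5 s=1: L1-HIT | VC [13]
  [13] addr=0x16 blk=5 s=1: L1-HIT | VC [13]

MISSES = 2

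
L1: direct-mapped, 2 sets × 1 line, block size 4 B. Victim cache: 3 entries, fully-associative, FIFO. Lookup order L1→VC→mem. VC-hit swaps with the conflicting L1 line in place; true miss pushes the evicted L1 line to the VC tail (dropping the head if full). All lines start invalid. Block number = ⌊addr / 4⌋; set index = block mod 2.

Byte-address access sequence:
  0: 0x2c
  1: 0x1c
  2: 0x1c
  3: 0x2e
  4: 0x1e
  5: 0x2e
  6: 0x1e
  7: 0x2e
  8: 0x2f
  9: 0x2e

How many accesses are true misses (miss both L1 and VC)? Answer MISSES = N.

MISSES = 2

  [0] addr=0x2c blk=11 s=1: MISS | VC []
  [1] addr=0x1c blk=7 s=1: MISS | VC [11]
  [2] addr=0x1c blk=7 s=1: L1-HIT | VC [11]
  [3] addr=0x2e blk=11 s=1: VC-HIT | VC [7]
  [4] addr=0x1e blk=7 s=1: VC-HIT | VC [11]
  [5] addr=0x2e blk=11 s=1: VC-HIT | VC [7]
  [6] addr=0x1e blk=7 s=1: VC-HIT | VC [11]
  [7] addr=0x2e blk=11 s=1: VC-HIT | VC [7]
  [8] addr=0x2f blk=11 s=1: L1-HIT | VC [7]
  [9] addr=0x2e blk=11 s=1: L1-HIT | VC [7]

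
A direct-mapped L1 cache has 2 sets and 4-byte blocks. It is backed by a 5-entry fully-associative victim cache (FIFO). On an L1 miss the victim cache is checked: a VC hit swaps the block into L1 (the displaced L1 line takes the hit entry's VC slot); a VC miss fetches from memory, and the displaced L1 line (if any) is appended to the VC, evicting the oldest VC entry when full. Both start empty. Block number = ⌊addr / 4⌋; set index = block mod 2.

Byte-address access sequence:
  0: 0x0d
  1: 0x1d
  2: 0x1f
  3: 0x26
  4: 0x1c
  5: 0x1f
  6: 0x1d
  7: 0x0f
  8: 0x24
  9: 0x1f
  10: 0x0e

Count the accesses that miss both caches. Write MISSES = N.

  [0] addr=0xd blk=3 s=1: MISS | VC []
  [1] addr=0x1d blk=7 s=1: MISS | VC [3]
  [2] addr=0x1f blk=7 s=1: L1-HIT | VC [3]
  [3] addr=0x26 blk=9 s=1: MISS | VC [3, 7]
  [4] addr=0x1c blk=7 s=1: VC-HIT | VC [3, 9]
  [5] addr=0x1f blk=7 s=1: L1-HIT | VC [3, 9]
  [6] addr=0x1d blk=7 s=1: L1-HIT | VC [3, 9]
  [7] addr=0xf blk=3 s=1: VC-HIT | VC [7, 9]
  [8] addr=0x24 blk=9 s=1: VC-HIT | VC [7, 3]
  [9] addr=0x1f blk=7 s=1: VC-HIT | VC [9, 3]
  [10] addr=0xe blk=3 s=1: VC-HIT | VC [9, 7]

MISSES = 3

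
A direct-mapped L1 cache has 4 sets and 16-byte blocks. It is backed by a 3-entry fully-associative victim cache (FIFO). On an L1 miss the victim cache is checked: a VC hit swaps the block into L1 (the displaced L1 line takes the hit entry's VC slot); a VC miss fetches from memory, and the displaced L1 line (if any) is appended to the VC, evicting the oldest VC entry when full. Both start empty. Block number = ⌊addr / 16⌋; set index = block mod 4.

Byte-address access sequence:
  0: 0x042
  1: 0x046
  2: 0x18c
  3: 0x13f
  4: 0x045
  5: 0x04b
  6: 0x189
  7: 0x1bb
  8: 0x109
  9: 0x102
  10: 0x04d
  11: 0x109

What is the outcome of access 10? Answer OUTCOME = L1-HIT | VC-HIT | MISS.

OUTCOME = VC-HIT

0: 0x42 (blk 4, set 0) → MISS  vc=[]
1: 0x46 (blk 4, set 0) → L1-HIT  vc=[]
2: 0x18c (blk 24, set 0) → MISS  vc=[4]
3: 0x13f (blk 19, set 3) → MISS  vc=[4]
4: 0x45 (blk 4, set 0) → VC-HIT  vc=[24]
5: 0x4b (blk 4, set 0) → L1-HIT  vc=[24]
6: 0x189 (blk 24, set 0) → VC-HIT  vc=[4]
7: 0x1bb (blk 27, set 3) → MISS  vc=[4, 19]
8: 0x109 (blk 16, set 0) → MISS  vc=[4, 19, 24]
9: 0x102 (blk 16, set 0) → L1-HIT  vc=[4, 19, 24]
10: 0x4d (blk 4, set 0) → VC-HIT  vc=[16, 19, 24]
11: 0x109 (blk 16, set 0) → VC-HIT  vc=[4, 19, 24]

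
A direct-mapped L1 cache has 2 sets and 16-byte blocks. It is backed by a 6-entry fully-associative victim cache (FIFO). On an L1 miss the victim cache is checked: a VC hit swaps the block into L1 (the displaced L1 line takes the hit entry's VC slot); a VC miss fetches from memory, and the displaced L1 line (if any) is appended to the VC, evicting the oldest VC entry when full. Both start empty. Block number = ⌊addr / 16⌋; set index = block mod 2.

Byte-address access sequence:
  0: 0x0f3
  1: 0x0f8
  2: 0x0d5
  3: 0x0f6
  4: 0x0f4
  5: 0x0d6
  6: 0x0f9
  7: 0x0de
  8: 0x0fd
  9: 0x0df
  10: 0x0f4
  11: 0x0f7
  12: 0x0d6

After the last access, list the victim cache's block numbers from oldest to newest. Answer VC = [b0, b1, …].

0: 0xf3 (blk 15, set 1) → MISS  vc=[]
1: 0xf8 (blk 15, set 1) → L1-HIT  vc=[]
2: 0xd5 (blk 13, set 1) → MISS  vc=[15]
3: 0xf6 (blk 15, set 1) → VC-HIT  vc=[13]
4: 0xf4 (blk 15, set 1) → L1-HIT  vc=[13]
5: 0xd6 (blk 13, set 1) → VC-HIT  vc=[15]
6: 0xf9 (blk 15, set 1) → VC-HIT  vc=[13]
7: 0xde (blk 13, set 1) → VC-HIT  vc=[15]
8: 0xfd (blk 15, set 1) → VC-HIT  vc=[13]
9: 0xdf (blk 13, set 1) → VC-HIT  vc=[15]
10: 0xf4 (blk 15, set 1) → VC-HIT  vc=[13]
11: 0xf7 (blk 15, set 1) → L1-HIT  vc=[13]
12: 0xd6 (blk 13, set 1) → VC-HIT  vc=[15]

VC = [15]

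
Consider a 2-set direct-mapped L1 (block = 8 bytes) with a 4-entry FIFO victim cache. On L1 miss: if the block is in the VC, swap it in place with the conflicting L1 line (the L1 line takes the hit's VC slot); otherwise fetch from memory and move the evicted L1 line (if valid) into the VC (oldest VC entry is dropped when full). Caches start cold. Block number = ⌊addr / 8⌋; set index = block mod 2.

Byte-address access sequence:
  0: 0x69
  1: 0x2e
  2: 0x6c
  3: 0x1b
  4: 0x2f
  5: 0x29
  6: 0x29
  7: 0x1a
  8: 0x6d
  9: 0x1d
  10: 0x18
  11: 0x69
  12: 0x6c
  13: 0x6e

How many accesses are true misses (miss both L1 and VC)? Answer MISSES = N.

#0 0x69→b13/s1 MISS; vc=[]
#1 0x2e→b5/s1 MISS; vc=[13]
#2 0x6c→b13/s1 VC-HIT; vc=[5]
#3 0x1b→b3/s1 MISS; vc=[5,13]
#4 0x2f→b5/s1 VC-HIT; vc=[3,13]
#5 0x29→b5/s1 L1-HIT; vc=[3,13]
#6 0x29→b5/s1 L1-HIT; vc=[3,13]
#7 0x1a→b3/s1 VC-HIT; vc=[5,13]
#8 0x6d→b13/s1 VC-HIT; vc=[5,3]
#9 0x1d→b3/s1 VC-HIT; vc=[5,13]
#10 0x18→b3/s1 L1-HIT; vc=[5,13]
#11 0x69→b13/s1 VC-HIT; vc=[5,3]
#12 0x6c→b13/s1 L1-HIT; vc=[5,3]
#13 0x6e→b13/s1 L1-HIT; vc=[5,3]

MISSES = 3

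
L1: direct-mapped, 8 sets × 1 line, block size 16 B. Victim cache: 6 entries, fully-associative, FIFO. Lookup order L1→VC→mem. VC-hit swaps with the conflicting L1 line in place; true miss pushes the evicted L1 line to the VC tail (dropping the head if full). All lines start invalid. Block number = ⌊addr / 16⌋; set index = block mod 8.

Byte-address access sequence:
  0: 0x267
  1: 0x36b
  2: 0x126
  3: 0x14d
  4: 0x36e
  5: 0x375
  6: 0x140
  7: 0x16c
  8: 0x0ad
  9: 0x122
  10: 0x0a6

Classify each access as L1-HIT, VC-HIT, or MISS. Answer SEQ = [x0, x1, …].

  [0] addr=0x267 blk=38 s=6: MISS | VC []
  [1] addr=0x36b blk=54 s=6: MISS | VC [38]
  [2] addr=0x126 blk=18 s=2: MISS | VC [38]
  [3] addr=0x14d blk=20 s=4: MISS | VC [38]
  [4] addr=0x36e blk=54 s=6: L1-HIT | VC [38]
  [5] addr=0x375 blk=55 s=7: MISS | VC [38]
  [6] addr=0x140 blk=20 s=4: L1-HIT | VC [38]
  [7] addr=0x16c blk=22 s=6: MISS | VC [38, 54]
  [8] addr=0xad blk=10 s=2: MISS | VC [38, 54, 18]
  [9] addr=0x122 blk=18 s=2: VC-HIT | VC [38, 54, 10]
  [10] addr=0xa6 blk=10 s=2: VC-HIT | VC [38, 54, 18]

SEQ = [MISS, MISS, MISS, MISS, L1-HIT, MISS, L1-HIT, MISS, MISS, VC-HIT, VC-HIT]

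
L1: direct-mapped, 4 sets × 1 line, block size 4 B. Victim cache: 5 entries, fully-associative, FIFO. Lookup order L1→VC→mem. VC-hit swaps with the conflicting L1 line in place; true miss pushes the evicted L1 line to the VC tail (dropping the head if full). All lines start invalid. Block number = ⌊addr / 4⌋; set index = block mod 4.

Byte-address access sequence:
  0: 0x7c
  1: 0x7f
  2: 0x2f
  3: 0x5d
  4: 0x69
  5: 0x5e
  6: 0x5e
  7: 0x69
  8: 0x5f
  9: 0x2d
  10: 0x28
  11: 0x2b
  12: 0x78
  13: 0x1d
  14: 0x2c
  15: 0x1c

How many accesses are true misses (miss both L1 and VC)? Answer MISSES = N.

0: 0x7c (blk 31, set 3) → MISS  vc=[]
1: 0x7f (blk 31, set 3) → L1-HIT  vc=[]
2: 0x2f (blk 11, set 3) → MISS  vc=[31]
3: 0x5d (blk 23, set 3) → MISS  vc=[31, 11]
4: 0x69 (blk 26, set 2) → MISS  vc=[31, 11]
5: 0x5e (blk 23, set 3) → L1-HIT  vc=[31, 11]
6: 0x5e (blk 23, set 3) → L1-HIT  vc=[31, 11]
7: 0x69 (blk 26, set 2) → L1-HIT  vc=[31, 11]
8: 0x5f (blk 23, set 3) → L1-HIT  vc=[31, 11]
9: 0x2d (blk 11, set 3) → VC-HIT  vc=[31, 23]
10: 0x28 (blk 10, set 2) → MISS  vc=[31, 23, 26]
11: 0x2b (blk 10, set 2) → L1-HIT  vc=[31, 23, 26]
12: 0x78 (blk 30, set 2) → MISS  vc=[31, 23, 26, 10]
13: 0x1d (blk 7, set 3) → MISS  vc=[31, 23, 26, 10, 11]
14: 0x2c (blk 11, set 3) → VC-HIT  vc=[31, 23, 26, 10, 7]
15: 0x1c (blk 7, set 3) → VC-HIT  vc=[31, 23, 26, 10, 11]

MISSES = 7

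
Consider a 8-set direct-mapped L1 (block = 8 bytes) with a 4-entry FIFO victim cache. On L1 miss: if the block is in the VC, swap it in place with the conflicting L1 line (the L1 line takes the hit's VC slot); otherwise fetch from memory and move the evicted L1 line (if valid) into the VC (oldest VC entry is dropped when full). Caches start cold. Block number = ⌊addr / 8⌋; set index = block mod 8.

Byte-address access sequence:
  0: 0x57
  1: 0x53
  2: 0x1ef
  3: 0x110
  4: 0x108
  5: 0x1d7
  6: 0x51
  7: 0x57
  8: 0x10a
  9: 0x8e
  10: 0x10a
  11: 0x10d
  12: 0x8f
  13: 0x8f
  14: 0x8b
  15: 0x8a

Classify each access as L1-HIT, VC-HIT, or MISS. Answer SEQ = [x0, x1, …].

  [0] addr=0x57 blk=10 s=2: MISS | VC []
  [1] addr=0x53 blk=10 s=2: L1-HIT | VC []
  [2] addr=0x1ef blk=61 s=5: MISS | VC []
  [3] addr=0x110 blk=34 s=2: MISS | VC [10]
  [4] addr=0x108 blk=33 s=1: MISS | VC [10]
  [5] addr=0x1d7 blk=58 s=2: MISS | VC [10, 34]
  [6] addr=0x51 blk=10 s=2: VC-HIT | VC [58, 34]
  [7] addr=0x57 blk=10 s=2: L1-HIT | VC [58, 34]
  [8] addr=0x10a blk=33 s=1: L1-HIT | VC [58, 34]
  [9] addr=0x8e blk=17 s=1: MISS | VC [58, 34, 33]
  [10] addr=0x10a blk=33 s=1: VC-HIT | VC [58, 34, 17]
  [11] addr=0x10d blk=33 s=1: L1-HIT | VC [58, 34, 17]
  [12] addr=0x8f blk=17 s=1: VC-HIT | VC [58, 34, 33]
  [13] addr=0x8f blk=17 s=1: L1-HIT | VC [58, 34, 33]
  [14] addr=0x8b blk=17 s=1: L1-HIT | VC [58, 34, 33]
  [15] addr=0x8a blk=17 s=1: L1-HIT | VC [58, 34, 33]

SEQ = [MISS, L1-HIT, MISS, MISS, MISS, MISS, VC-HIT, L1-HIT, L1-HIT, MISS, VC-HIT, L1-HIT, VC-HIT, L1-HIT, L1-HIT, L1-HIT]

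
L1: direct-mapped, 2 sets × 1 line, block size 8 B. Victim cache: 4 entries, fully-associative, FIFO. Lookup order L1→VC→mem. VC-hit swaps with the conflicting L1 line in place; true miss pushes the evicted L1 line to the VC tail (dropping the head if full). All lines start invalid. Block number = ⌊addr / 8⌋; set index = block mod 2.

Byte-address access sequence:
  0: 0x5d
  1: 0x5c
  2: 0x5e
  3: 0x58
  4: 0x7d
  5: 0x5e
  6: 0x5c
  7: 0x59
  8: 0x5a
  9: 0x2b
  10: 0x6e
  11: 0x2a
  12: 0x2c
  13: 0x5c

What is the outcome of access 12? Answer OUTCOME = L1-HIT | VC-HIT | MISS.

#0 0x5d→b11/s1 MISS; vc=[]
#1 0x5c→b11/s1 L1-HIT; vc=[]
#2 0x5e→b11/s1 L1-HIT; vc=[]
#3 0x58→b11/s1 L1-HIT; vc=[]
#4 0x7d→b15/s1 MISS; vc=[11]
#5 0x5e→b11/s1 VC-HIT; vc=[15]
#6 0x5c→b11/s1 L1-HIT; vc=[15]
#7 0x59→b11/s1 L1-HIT; vc=[15]
#8 0x5a→b11/s1 L1-HIT; vc=[15]
#9 0x2b→b5/s1 MISS; vc=[15,11]
#10 0x6e→b13/s1 MISS; vc=[15,11,5]
#11 0x2a→b5/s1 VC-HIT; vc=[15,11,13]
#12 0x2c→b5/s1 L1-HIT; vc=[15,11,13]
#13 0x5c→b11/s1 VC-HIT; vc=[15,5,13]

OUTCOME = L1-HIT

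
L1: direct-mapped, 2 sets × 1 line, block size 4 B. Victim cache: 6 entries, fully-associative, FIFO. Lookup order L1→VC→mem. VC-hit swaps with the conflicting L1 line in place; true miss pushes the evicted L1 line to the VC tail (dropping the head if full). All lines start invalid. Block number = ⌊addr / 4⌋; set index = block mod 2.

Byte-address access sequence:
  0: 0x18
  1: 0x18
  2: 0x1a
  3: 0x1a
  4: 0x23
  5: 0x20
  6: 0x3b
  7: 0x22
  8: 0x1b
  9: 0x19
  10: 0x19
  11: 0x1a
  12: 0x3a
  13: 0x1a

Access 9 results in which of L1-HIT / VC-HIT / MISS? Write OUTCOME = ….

0: 0x18 (blk 6, set 0) → MISS  vc=[]
1: 0x18 (blk 6, set 0) → L1-HIT  vc=[]
2: 0x1a (blk 6, set 0) → L1-HIT  vc=[]
3: 0x1a (blk 6, set 0) → L1-HIT  vc=[]
4: 0x23 (blk 8, set 0) → MISS  vc=[6]
5: 0x20 (blk 8, set 0) → L1-HIT  vc=[6]
6: 0x3b (blk 14, set 0) → MISS  vc=[6, 8]
7: 0x22 (blk 8, set 0) → VC-HIT  vc=[6, 14]
8: 0x1b (blk 6, set 0) → VC-HIT  vc=[8, 14]
9: 0x19 (blk 6, set 0) → L1-HIT  vc=[8, 14]
10: 0x19 (blk 6, set 0) → L1-HIT  vc=[8, 14]
11: 0x1a (blk 6, set 0) → L1-HIT  vc=[8, 14]
12: 0x3a (blk 14, set 0) → VC-HIT  vc=[8, 6]
13: 0x1a (blk 6, set 0) → VC-HIT  vc=[8, 14]

OUTCOME = L1-HIT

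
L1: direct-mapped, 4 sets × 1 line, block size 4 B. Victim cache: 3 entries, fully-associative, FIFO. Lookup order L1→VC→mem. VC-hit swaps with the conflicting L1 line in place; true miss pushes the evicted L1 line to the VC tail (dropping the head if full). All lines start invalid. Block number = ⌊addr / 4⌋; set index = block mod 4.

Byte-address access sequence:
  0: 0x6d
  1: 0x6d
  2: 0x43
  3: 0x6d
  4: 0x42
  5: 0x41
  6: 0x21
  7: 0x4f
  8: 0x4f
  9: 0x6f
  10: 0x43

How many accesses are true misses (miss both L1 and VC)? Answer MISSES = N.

0: 0x6d (blk 27, set 3) → MISS  vc=[]
1: 0x6d (blk 27, set 3) → L1-HIT  vc=[]
2: 0x43 (blk 16, set 0) → MISS  vc=[]
3: 0x6d (blk 27, set 3) → L1-HIT  vc=[]
4: 0x42 (blk 16, set 0) → L1-HIT  vc=[]
5: 0x41 (blk 16, set 0) → L1-HIT  vc=[]
6: 0x21 (blk 8, set 0) → MISS  vc=[16]
7: 0x4f (blk 19, set 3) → MISS  vc=[16, 27]
8: 0x4f (blk 19, set 3) → L1-HIT  vc=[16, 27]
9: 0x6f (blk 27, set 3) → VC-HIT  vc=[16, 19]
10: 0x43 (blk 16, set 0) → VC-HIT  vc=[8, 19]

MISSES = 4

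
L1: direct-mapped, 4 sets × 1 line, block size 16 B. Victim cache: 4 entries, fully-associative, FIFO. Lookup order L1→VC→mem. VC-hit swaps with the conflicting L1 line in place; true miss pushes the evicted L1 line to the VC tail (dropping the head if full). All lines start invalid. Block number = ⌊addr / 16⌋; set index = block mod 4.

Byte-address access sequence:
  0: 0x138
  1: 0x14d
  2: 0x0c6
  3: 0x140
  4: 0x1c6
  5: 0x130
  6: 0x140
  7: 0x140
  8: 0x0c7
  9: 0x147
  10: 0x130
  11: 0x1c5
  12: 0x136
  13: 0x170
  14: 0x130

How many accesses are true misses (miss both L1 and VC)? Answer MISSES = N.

MISSES = 5

0: 0x138 (blk 19, set 3) → MISS  vc=[]
1: 0x14d (blk 20, set 0) → MISS  vc=[]
2: 0xc6 (blk 12, set 0) → MISS  vc=[20]
3: 0x140 (blk 20, set 0) → VC-HIT  vc=[12]
4: 0x1c6 (blk 28, set 0) → MISS  vc=[12, 20]
5: 0x130 (blk 19, set 3) → L1-HIT  vc=[12, 20]
6: 0x140 (blk 20, set 0) → VC-HIT  vc=[12, 28]
7: 0x140 (blk 20, set 0) → L1-HIT  vc=[12, 28]
8: 0xc7 (blk 12, set 0) → VC-HIT  vc=[20, 28]
9: 0x147 (blk 20, set 0) → VC-HIT  vc=[12, 28]
10: 0x130 (blk 19, set 3) → L1-HIT  vc=[12, 28]
11: 0x1c5 (blk 28, set 0) → VC-HIT  vc=[12, 20]
12: 0x136 (blk 19, set 3) → L1-HIT  vc=[12, 20]
13: 0x170 (blk 23, set 3) → MISS  vc=[12, 20, 19]
14: 0x130 (blk 19, set 3) → VC-HIT  vc=[12, 20, 23]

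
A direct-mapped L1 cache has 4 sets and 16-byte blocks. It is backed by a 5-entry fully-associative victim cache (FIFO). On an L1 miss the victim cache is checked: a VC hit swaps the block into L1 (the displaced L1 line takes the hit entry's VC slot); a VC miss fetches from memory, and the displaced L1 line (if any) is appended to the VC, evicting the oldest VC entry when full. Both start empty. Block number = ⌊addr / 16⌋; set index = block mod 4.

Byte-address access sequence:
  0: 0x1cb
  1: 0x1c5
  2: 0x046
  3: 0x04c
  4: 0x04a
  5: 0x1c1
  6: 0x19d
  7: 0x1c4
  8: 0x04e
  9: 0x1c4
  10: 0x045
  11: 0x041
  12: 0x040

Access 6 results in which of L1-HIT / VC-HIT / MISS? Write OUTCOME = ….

  [0] addr=0x1cb blk=28 s=0: MISS | VC []
  [1] addr=0x1c5 blk=28 s=0: L1-HIT | VC []
  [2] addr=0x46 blk=4 s=0: MISS | VC [28]
  [3] addr=0x4c blk=4 s=0: L1-HIT | VC [28]
  [4] addr=0x4a blk=4 s=0: L1-HIT | VC [28]
  [5] addr=0x1c1 blk=28 s=0: VC-HIT | VC [4]
  [6] addr=0x19d blk=25 s=1: MISS | VC [4]
  [7] addr=0x1c4 blk=28 s=0: L1-HIT | VC [4]
  [8] addr=0x4e blk=4 s=0: VC-HIT | VC [28]
  [9] addr=0x1c4 blk=28 s=0: VC-HIT | VC [4]
  [10] addr=0x45 blk=4 s=0: VC-HIT | VC [28]
  [11] addr=0x41 blk=4 s=0: L1-HIT | VC [28]
  [12] addr=0x40 blk=4 s=0: L1-HIT | VC [28]

OUTCOME = MISS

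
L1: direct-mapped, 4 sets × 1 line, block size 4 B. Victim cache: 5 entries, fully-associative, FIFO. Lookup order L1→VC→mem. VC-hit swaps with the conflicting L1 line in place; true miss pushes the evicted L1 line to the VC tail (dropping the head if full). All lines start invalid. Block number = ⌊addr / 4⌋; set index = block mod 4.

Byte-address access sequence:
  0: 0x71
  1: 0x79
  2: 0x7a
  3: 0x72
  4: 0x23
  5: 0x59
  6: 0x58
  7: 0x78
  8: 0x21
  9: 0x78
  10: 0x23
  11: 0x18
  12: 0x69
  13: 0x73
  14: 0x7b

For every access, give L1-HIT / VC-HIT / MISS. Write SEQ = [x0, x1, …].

SEQ = [MISS, MISS, L1-HIT, L1-HIT, MISS, MISS, L1-HIT, VC-HIT, L1-HIT, L1-HIT, L1-HIT, MISS, MISS, VC-HIT, VC-HIT]

  [0] addr=0x71 blk=28 s=0: MISS | VC []
  [1] addr=0x79 blk=30 s=2: MISS | VC []
  [2] addr=0x7a blk=30 s=2: L1-HIT | VC []
  [3] addr=0x72 blk=28 s=0: L1-HIT | VC []
  [4] addr=0x23 blk=8 s=0: MISS | VC [28]
  [5] addr=0x59 blk=22 s=2: MISS | VC [28, 30]
  [6] addr=0x58 blk=22 s=2: L1-HIT | VC [28, 30]
  [7] addr=0x78 blk=30 s=2: VC-HIT | VC [28, 22]
  [8] addr=0x21 blk=8 s=0: L1-HIT | VC [28, 22]
  [9] addr=0x78 blk=30 s=2: L1-HIT | VC [28, 22]
  [10] addr=0x23 blk=8 s=0: L1-HIT | VC [28, 22]
  [11] addr=0x18 blk=6 s=2: MISS | VC [28, 22, 30]
  [12] addr=0x69 blk=26 s=2: MISS | VC [28, 22, 30, 6]
  [13] addr=0x73 blk=28 s=0: VC-HIT | VC [8, 22, 30, 6]
  [14] addr=0x7b blk=30 s=2: VC-HIT | VC [8, 22, 26, 6]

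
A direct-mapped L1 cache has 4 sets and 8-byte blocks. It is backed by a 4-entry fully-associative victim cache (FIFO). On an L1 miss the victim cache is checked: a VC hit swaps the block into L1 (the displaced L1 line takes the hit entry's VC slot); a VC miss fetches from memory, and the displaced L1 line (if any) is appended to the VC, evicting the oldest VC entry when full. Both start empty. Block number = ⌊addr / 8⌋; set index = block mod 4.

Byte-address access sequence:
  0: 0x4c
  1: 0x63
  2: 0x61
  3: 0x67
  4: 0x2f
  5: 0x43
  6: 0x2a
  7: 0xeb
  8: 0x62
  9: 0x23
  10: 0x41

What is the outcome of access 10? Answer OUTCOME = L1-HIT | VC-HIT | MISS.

OUTCOME = VC-HIT

  [0] addr=0x4c blk=9 s=1: MISS | VC []
  [1] addr=0x63 blk=12 s=0: MISS | VC []
  [2] addr=0x61 blk=12 s=0: L1-HIT | VC []
  [3] addr=0x67 blk=12 s=0: L1-HIT | VC []
  [4] addr=0x2f blk=5 s=1: MISS | VC [9]
  [5] addr=0x43 blk=8 s=0: MISS | VC [9, 12]
  [6] addr=0x2a blk=5 s=1: L1-HIT | VC [9, 12]
  [7] addr=0xeb blk=29 s=1: MISS | VC [9, 12, 5]
  [8] addr=0x62 blk=12 s=0: VC-HIT | VC [9, 8, 5]
  [9] addr=0x23 blk=4 s=0: MISS | VC [9, 8, 5, 12]
  [10] addr=0x41 blk=8 s=0: VC-HIT | VC [9, 4, 5, 12]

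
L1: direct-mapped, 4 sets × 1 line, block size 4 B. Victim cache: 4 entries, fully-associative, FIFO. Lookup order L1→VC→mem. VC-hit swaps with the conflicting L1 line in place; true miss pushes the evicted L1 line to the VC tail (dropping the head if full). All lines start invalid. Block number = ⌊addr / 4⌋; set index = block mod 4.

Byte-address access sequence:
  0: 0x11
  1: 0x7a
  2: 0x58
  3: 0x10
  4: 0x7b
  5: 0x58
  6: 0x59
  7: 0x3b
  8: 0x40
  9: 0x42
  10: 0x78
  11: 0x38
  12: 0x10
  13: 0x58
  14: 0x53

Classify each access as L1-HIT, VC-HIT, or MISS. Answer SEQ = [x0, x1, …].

SEQ = [MISS, MISS, MISS, L1-HIT, VC-HIT, VC-HIT, L1-HIT, MISS, MISS, L1-HIT, VC-HIT, VC-HIT, VC-HIT, VC-HIT, MISS]

0: 0x11 (blk 4, set 0) → MISS  vc=[]
1: 0x7a (blk 30, set 2) → MISS  vc=[]
2: 0x58 (blk 22, set 2) → MISS  vc=[30]
3: 0x10 (blk 4, set 0) → L1-HIT  vc=[30]
4: 0x7b (blk 30, set 2) → VC-HIT  vc=[22]
5: 0x58 (blk 22, set 2) → VC-HIT  vc=[30]
6: 0x59 (blk 22, set 2) → L1-HIT  vc=[30]
7: 0x3b (blk 14, set 2) → MISS  vc=[30, 22]
8: 0x40 (blk 16, set 0) → MISS  vc=[30, 22, 4]
9: 0x42 (blk 16, set 0) → L1-HIT  vc=[30, 22, 4]
10: 0x78 (blk 30, set 2) → VC-HIT  vc=[14, 22, 4]
11: 0x38 (blk 14, set 2) → VC-HIT  vc=[30, 22, 4]
12: 0x10 (blk 4, set 0) → VC-HIT  vc=[30, 22, 16]
13: 0x58 (blk 22, set 2) → VC-HIT  vc=[30, 14, 16]
14: 0x53 (blk 20, set 0) → MISS  vc=[30, 14, 16, 4]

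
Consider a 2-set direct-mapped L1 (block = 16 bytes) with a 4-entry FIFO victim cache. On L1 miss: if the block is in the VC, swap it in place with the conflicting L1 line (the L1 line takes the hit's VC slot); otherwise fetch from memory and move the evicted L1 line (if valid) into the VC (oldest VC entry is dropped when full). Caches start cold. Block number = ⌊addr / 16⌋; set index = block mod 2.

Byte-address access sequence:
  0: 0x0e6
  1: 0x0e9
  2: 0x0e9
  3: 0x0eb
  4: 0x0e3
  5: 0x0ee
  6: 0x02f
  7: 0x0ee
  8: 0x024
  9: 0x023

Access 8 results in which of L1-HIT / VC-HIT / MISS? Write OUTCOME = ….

  [0] addr=0xe6 blk=14 s=0: MISS | VC []
  [1] addr=0xe9 blk=14 s=0: L1-HIT | VC []
  [2] addr=0xe9 blk=14 s=0: L1-HIT | VC []
  [3] addr=0xeb blk=14 s=0: L1-HIT | VC []
  [4] addr=0xe3 blk=14 s=0: L1-HIT | VC []
  [5] addr=0xee blk=14 s=0: L1-HIT | VC []
  [6] addr=0x2f blk=2 s=0: MISS | VC [14]
  [7] addr=0xee blk=14 s=0: VC-HIT | VC [2]
  [8] addr=0x24 blk=2 s=0: VC-HIT | VC [14]
  [9] addr=0x23 blk=2 s=0: L1-HIT | VC [14]

OUTCOME = VC-HIT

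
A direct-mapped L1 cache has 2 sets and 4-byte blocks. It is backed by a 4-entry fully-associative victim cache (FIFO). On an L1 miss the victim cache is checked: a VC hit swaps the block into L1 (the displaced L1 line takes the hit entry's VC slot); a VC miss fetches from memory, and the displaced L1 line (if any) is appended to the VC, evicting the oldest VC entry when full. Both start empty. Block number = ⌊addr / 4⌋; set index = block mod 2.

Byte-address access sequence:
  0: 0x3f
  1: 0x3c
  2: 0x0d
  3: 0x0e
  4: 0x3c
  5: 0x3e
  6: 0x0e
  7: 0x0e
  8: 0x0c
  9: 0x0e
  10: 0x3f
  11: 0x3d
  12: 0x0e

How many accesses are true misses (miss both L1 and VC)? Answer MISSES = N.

0: 0x3f (blk 15, set 1) → MISS  vc=[]
1: 0x3c (blk 15, set 1) → L1-HIT  vc=[]
2: 0xd (blk 3, set 1) → MISS  vc=[15]
3: 0xe (blk 3, set 1) → L1-HIT  vc=[15]
4: 0x3c (blk 15, set 1) → VC-HIT  vc=[3]
5: 0x3e (blk 15, set 1) → L1-HIT  vc=[3]
6: 0xe (blk 3, set 1) → VC-HIT  vc=[15]
7: 0xe (blk 3, set 1) → L1-HIT  vc=[15]
8: 0xc (blk 3, set 1) → L1-HIT  vc=[15]
9: 0xe (blk 3, set 1) → L1-HIT  vc=[15]
10: 0x3f (blk 15, set 1) → VC-HIT  vc=[3]
11: 0x3d (blk 15, set 1) → L1-HIT  vc=[3]
12: 0xe (blk 3, set 1) → VC-HIT  vc=[15]

MISSES = 2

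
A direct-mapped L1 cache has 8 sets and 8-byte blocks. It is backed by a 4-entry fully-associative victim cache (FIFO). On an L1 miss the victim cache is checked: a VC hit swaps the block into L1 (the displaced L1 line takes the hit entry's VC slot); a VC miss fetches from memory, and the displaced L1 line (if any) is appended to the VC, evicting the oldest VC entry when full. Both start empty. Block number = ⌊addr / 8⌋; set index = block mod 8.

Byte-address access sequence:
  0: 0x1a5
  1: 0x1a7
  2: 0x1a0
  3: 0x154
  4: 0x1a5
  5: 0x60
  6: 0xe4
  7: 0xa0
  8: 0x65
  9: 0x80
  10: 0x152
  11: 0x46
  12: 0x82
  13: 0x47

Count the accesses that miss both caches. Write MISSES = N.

MISSES = 7

0: 0x1a5 (blk 52, set 4) → MISS  vc=[]
1: 0x1a7 (blk 52, set 4) → L1-HIT  vc=[]
2: 0x1a0 (blk 52, set 4) → L1-HIT  vc=[]
3: 0x154 (blk 42, set 2) → MISS  vc=[]
4: 0x1a5 (blk 52, set 4) → L1-HIT  vc=[]
5: 0x60 (blk 12, set 4) → MISS  vc=[52]
6: 0xe4 (blk 28, set 4) → MISS  vc=[52, 12]
7: 0xa0 (blk 20, set 4) → MISS  vc=[52, 12, 28]
8: 0x65 (blk 12, set 4) → VC-HIT  vc=[52, 20, 28]
9: 0x80 (blk 16, set 0) → MISS  vc=[52, 20, 28]
10: 0x152 (blk 42, set 2) → L1-HIT  vc=[52, 20, 28]
11: 0x46 (blk 8, set 0) → MISS  vc=[52, 20, 28, 16]
12: 0x82 (blk 16, set 0) → VC-HIT  vc=[52, 20, 28, 8]
13: 0x47 (blk 8, set 0) → VC-HIT  vc=[52, 20, 28, 16]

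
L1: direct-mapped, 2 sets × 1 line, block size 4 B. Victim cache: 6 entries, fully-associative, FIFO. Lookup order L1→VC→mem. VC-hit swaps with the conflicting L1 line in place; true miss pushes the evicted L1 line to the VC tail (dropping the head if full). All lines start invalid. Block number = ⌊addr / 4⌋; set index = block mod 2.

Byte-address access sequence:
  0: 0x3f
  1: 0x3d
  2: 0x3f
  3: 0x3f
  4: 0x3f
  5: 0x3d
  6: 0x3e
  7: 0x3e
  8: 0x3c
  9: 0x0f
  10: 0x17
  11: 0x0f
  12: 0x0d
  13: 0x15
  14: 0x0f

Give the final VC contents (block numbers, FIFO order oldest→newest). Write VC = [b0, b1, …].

VC = [15, 5]

0: 0x3f (blk 15, set 1) → MISS  vc=[]
1: 0x3d (blk 15, set 1) → L1-HIT  vc=[]
2: 0x3f (blk 15, set 1) → L1-HIT  vc=[]
3: 0x3f (blk 15, set 1) → L1-HIT  vc=[]
4: 0x3f (blk 15, set 1) → L1-HIT  vc=[]
5: 0x3d (blk 15, set 1) → L1-HIT  vc=[]
6: 0x3e (blk 15, set 1) → L1-HIT  vc=[]
7: 0x3e (blk 15, set 1) → L1-HIT  vc=[]
8: 0x3c (blk 15, set 1) → L1-HIT  vc=[]
9: 0xf (blk 3, set 1) → MISS  vc=[15]
10: 0x17 (blk 5, set 1) → MISS  vc=[15, 3]
11: 0xf (blk 3, set 1) → VC-HIT  vc=[15, 5]
12: 0xd (blk 3, set 1) → L1-HIT  vc=[15, 5]
13: 0x15 (blk 5, set 1) → VC-HIT  vc=[15, 3]
14: 0xf (blk 3, set 1) → VC-HIT  vc=[15, 5]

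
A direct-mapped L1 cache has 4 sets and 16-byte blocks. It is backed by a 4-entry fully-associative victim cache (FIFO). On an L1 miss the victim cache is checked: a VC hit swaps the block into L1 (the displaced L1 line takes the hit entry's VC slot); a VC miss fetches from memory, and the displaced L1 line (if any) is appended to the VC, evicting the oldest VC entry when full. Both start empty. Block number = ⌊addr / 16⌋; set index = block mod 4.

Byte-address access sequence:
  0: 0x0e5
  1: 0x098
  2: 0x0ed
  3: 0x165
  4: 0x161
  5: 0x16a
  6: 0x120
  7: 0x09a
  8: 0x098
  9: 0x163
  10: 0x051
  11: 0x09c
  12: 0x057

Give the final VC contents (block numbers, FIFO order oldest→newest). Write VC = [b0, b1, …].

  [0] addr=0xe5 blk=14 s=2: MISS | VC []
  [1] addr=0x98 blk=9 s=1: MISS | VC []
  [2] addr=0xed blk=14 s=2: L1-HIT | VC []
  [3] addr=0x165 blk=22 s=2: MISS | VC [14]
  [4] addr=0x161 blk=22 s=2: L1-HIT | VC [14]
  [5] addr=0x16a blk=22 s=2: L1-HIT | VC [14]
  [6] addr=0x120 blk=18 s=2: MISS | VC [14, 22]
  [7] addr=0x9a blk=9 s=1: L1-HIT | VC [14, 22]
  [8] addr=0x98 blk=9 s=1: L1-HIT | VC [14, 22]
  [9] addr=0x163 blk=22 s=2: VC-HIT | VC [14, 18]
  [10] addr=0x51 blk=5 s=1: MISS | VC [14, 18, 9]
  [11] addr=0x9c blk=9 s=1: VC-HIT | VC [14, 18, 5]
  [12] addr=0x57 blk=5 s=1: VC-HIT | VC [14, 18, 9]

VC = [14, 18, 9]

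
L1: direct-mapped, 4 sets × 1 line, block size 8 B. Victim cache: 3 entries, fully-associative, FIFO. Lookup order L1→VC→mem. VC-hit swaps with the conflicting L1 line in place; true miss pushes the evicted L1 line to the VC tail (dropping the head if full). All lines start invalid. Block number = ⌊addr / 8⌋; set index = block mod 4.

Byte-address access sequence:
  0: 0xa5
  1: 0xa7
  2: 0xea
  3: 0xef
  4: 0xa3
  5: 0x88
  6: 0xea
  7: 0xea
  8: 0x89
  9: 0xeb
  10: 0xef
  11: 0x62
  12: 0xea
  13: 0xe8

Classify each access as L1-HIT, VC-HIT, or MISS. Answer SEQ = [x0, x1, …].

#0 0xa5→b20/s0 MISS; vc=[]
#1 0xa7→b20/s0 L1-HIT; vc=[]
#2 0xea→b29/s1 MISS; vc=[]
#3 0xef→b29/s1 L1-HIT; vc=[]
#4 0xa3→b20/s0 L1-HIT; vc=[]
#5 0x88→b17/s1 MISS; vc=[29]
#6 0xea→b29/s1 VC-HIT; vc=[17]
#7 0xea→b29/s1 L1-HIT; vc=[17]
#8 0x89→b17/s1 VC-HIT; vc=[29]
#9 0xeb→b29/s1 VC-HIT; vc=[17]
#10 0xef→b29/s1 L1-HIT; vc=[17]
#11 0x62→b12/s0 MISS; vc=[17,20]
#12 0xea→b29/s1 L1-HIT; vc=[17,20]
#13 0xe8→b29/s1 L1-HIT; vc=[17,20]

SEQ = [MISS, L1-HIT, MISS, L1-HIT, L1-HIT, MISS, VC-HIT, L1-HIT, VC-HIT, VC-HIT, L1-HIT, MISS, L1-HIT, L1-HIT]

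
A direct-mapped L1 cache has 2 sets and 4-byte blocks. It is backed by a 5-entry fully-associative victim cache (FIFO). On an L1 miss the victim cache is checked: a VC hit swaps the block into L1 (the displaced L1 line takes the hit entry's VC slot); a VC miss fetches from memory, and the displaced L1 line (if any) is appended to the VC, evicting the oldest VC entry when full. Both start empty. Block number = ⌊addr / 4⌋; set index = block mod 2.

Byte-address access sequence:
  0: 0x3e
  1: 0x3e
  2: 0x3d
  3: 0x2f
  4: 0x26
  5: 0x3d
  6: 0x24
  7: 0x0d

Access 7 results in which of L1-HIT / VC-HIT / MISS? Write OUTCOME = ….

0: 0x3e (blk 15, set 1) → MISS  vc=[]
1: 0x3e (blk 15, set 1) → L1-HIT  vc=[]
2: 0x3d (blk 15, set 1) → L1-HIT  vc=[]
3: 0x2f (blk 11, set 1) → MISS  vc=[15]
4: 0x26 (blk 9, set 1) → MISS  vc=[15, 11]
5: 0x3d (blk 15, set 1) → VC-HIT  vc=[9, 11]
6: 0x24 (blk 9, set 1) → VC-HIT  vc=[15, 11]
7: 0xd (blk 3, set 1) → MISS  vc=[15, 11, 9]

OUTCOME = MISS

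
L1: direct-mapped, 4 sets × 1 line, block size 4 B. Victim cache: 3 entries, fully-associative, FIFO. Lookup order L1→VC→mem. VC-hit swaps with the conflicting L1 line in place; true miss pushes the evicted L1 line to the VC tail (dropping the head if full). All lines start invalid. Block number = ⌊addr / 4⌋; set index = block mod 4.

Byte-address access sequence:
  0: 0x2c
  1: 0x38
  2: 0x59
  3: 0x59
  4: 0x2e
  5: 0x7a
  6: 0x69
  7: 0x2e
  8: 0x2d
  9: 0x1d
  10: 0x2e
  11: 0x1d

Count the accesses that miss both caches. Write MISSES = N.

#0 0x2c→b11/s3 MISS; vc=[]
#1 0x38→b14/s2 MISS; vc=[]
#2 0x59→b22/s2 MISS; vc=[14]
#3 0x59→b22/s2 L1-HIT; vc=[14]
#4 0x2e→b11/s3 L1-HIT; vc=[14]
#5 0x7a→b30/s2 MISS; vc=[14,22]
#6 0x69→b26/s2 MISS; vc=[14,22,30]
#7 0x2e→b11/s3 L1-HIT; vc=[14,22,30]
#8 0x2d→b11/s3 L1-HIT; vc=[14,22,30]
#9 0x1d→b7/s3 MISS; vc=[22,30,11]
#10 0x2e→b11/s3 VC-HIT; vc=[22,30,7]
#11 0x1d→b7/s3 VC-HIT; vc=[22,30,11]

MISSES = 6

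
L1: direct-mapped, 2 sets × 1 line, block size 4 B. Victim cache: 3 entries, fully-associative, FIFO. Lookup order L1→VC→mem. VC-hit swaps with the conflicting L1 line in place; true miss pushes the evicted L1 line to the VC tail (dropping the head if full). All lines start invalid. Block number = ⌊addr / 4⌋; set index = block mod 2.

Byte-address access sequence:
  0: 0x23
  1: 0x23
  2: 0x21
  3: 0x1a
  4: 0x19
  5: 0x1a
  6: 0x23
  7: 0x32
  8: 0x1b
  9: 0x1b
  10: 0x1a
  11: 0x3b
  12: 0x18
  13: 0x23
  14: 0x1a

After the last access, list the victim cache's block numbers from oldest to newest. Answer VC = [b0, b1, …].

VC = [12, 8, 14]

0: 0x23 (blk 8, set 0) → MISS  vc=[]
1: 0x23 (blk 8, set 0) → L1-HIT  vc=[]
2: 0x21 (blk 8, set 0) → L1-HIT  vc=[]
3: 0x1a (blk 6, set 0) → MISS  vc=[8]
4: 0x19 (blk 6, set 0) → L1-HIT  vc=[8]
5: 0x1a (blk 6, set 0) → L1-HIT  vc=[8]
6: 0x23 (blk 8, set 0) → VC-HIT  vc=[6]
7: 0x32 (blk 12, set 0) → MISS  vc=[6, 8]
8: 0x1b (blk 6, set 0) → VC-HIT  vc=[12, 8]
9: 0x1b (blk 6, set 0) → L1-HIT  vc=[12, 8]
10: 0x1a (blk 6, set 0) → L1-HIT  vc=[12, 8]
11: 0x3b (blk 14, set 0) → MISS  vc=[12, 8, 6]
12: 0x18 (blk 6, set 0) → VC-HIT  vc=[12, 8, 14]
13: 0x23 (blk 8, set 0) → VC-HIT  vc=[12, 6, 14]
14: 0x1a (blk 6, set 0) → VC-HIT  vc=[12, 8, 14]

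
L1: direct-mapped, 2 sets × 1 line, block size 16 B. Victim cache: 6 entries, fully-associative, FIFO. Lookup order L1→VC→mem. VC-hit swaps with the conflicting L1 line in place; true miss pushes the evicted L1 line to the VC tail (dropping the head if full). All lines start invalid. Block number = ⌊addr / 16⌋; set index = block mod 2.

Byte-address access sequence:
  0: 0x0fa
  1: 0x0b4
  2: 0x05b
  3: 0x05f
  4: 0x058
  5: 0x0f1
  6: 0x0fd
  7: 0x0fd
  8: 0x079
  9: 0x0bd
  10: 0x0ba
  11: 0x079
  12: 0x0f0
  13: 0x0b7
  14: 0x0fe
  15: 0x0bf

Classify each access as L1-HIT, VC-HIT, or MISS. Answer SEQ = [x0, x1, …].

SEQ = [MISS, MISS, MISS, L1-HIT, L1-HIT, VC-HIT, L1-HIT, L1-HIT, MISS, VC-HIT, L1-HIT, VC-HIT, VC-HIT, VC-HIT, VC-HIT, VC-HIT]

#0 0xfa→b15/s1 MISS; vc=[]
#1 0xb4→b11/s1 MISS; vc=[15]
#2 0x5b→b5/s1 MISS; vc=[15,11]
#3 0x5f→b5/s1 L1-HIT; vc=[15,11]
#4 0x58→b5/s1 L1-HIT; vc=[15,11]
#5 0xf1→b15/s1 VC-HIT; vc=[5,11]
#6 0xfd→b15/s1 L1-HIT; vc=[5,11]
#7 0xfd→b15/s1 L1-HIT; vc=[5,11]
#8 0x79→b7/s1 MISS; vc=[5,11,15]
#9 0xbd→b11/s1 VC-HIT; vc=[5,7,15]
#10 0xba→b11/s1 L1-HIT; vc=[5,7,15]
#11 0x79→b7/s1 VC-HIT; vc=[5,11,15]
#12 0xf0→b15/s1 VC-HIT; vc=[5,11,7]
#13 0xb7→b11/s1 VC-HIT; vc=[5,15,7]
#14 0xfe→b15/s1 VC-HIT; vc=[5,11,7]
#15 0xbf→b11/s1 VC-HIT; vc=[5,15,7]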